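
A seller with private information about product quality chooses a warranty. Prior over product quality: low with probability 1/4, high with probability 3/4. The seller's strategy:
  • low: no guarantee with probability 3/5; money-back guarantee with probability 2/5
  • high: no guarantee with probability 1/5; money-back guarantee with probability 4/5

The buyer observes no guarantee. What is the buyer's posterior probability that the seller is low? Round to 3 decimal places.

P(no guarantee) = (1/4)·(3/5) + (3/4)·(1/5) = 3/10
P(low | no guarantee) = ((1/4)·(3/5)) / (3/10) = (3/20) / (3/10) = 1/2

0.500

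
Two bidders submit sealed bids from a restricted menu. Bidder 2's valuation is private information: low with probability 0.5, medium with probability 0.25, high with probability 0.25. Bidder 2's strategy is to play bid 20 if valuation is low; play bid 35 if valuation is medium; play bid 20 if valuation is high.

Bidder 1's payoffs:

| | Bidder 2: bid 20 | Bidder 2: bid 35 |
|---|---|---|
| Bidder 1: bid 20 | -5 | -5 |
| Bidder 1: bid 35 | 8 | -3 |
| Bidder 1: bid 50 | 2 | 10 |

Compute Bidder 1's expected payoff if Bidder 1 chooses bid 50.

E[bid 50] = 0.5·2 + 0.25·10 + 0.25·2 = 1 + 2.5 + 0.5 = 4

4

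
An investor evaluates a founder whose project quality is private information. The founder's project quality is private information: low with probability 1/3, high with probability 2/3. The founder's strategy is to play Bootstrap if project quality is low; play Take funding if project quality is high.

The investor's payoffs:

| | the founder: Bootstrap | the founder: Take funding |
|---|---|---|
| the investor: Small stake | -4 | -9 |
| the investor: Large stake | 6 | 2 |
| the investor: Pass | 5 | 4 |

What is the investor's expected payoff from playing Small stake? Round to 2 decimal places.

Take the expectation over the founder's project quality, weighting each type's action by its prior probability.
E[Small stake] = 1/3·(-4) + 2/3·(-9) = (-4/3) + (-6) = -22/3

-7.33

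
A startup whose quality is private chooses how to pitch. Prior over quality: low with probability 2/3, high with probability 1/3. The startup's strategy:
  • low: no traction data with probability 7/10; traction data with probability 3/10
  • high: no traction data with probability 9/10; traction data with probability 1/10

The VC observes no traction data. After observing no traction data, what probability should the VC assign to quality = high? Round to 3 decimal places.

Apply Bayes' rule using the sender's strategy as the likelihood.
P(no traction data) = (2/3)·(7/10) + (1/3)·(9/10) = 23/30
P(high | no traction data) = ((1/3)·(9/10)) / (23/30) = (3/10) / (23/30) = 9/23

0.391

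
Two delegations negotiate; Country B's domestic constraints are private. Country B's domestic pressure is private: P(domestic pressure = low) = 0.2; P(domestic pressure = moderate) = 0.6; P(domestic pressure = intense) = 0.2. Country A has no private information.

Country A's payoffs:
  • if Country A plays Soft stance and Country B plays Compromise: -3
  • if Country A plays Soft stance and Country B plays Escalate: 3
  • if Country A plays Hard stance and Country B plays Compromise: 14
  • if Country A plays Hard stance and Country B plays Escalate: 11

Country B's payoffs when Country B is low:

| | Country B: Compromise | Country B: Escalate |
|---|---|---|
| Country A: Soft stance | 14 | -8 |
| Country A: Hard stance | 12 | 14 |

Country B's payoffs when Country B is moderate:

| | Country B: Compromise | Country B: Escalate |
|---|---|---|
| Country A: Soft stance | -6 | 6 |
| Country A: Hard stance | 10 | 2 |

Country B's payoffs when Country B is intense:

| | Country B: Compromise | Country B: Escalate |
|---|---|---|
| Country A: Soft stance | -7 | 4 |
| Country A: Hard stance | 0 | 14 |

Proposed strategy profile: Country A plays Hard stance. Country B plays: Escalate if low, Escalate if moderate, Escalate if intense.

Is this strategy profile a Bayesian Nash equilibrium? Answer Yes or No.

Country A plays Hard stance: E[Hard stance] = 0.2·(11) + 0.6·(11) + 0.2·(11) = 11; E[Soft stance] = 3. Best-responding. ✓
Country B (domestic pressure low), facing Hard stance: Compromise gives 12, Escalate gives 14. Proposed Escalate is best. ✓
Country B (domestic pressure moderate), facing Hard stance: Compromise gives 10, Escalate gives 2. Proposed Escalate is not best — profitable deviation exists. ✗
Country B (domestic pressure intense), facing Hard stance: Compromise gives 0, Escalate gives 14. Proposed Escalate is best. ✓

No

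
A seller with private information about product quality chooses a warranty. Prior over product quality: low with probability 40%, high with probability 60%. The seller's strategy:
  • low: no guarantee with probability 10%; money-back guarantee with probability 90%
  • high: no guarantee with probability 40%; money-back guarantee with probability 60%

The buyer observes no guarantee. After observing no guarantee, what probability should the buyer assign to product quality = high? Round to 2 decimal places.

Apply Bayes' rule using the sender's strategy as the likelihood.
P(no guarantee) = 0.4·0.1 + 0.6·0.4 = 0.28
P(high | no guarantee) = (0.6·0.4) / 0.28 = 0.24 / 0.28 = 0.857143

0.86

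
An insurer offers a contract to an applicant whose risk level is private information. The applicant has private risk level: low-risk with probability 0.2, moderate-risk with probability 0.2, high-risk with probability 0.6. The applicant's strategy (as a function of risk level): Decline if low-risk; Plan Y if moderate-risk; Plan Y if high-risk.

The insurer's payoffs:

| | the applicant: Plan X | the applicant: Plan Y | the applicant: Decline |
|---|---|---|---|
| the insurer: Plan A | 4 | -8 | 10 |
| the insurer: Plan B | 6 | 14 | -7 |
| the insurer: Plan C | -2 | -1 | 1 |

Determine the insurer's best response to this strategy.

Compute the insurer's expected payoff for each action, taking the expectation over the applicant's type.
E[Plan A] = 0.2·(10) + 0.2·(-8) + 0.6·(-8) = -4.4
E[Plan B] = 0.2·(-7) + 0.2·(14) + 0.6·(14) = 9.8
E[Plan C] = 0.2·(1) + 0.2·(-1) + 0.6·(-1) = -0.6
Best response: Plan B (9.8 is the largest).

Plan B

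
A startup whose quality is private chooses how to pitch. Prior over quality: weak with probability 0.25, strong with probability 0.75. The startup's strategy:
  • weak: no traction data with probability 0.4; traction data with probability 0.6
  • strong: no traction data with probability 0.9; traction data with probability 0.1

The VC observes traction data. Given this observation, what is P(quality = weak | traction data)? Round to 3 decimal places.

0.667

P(traction data) = 0.25·0.6 + 0.75·0.1 = 0.225
P(weak | traction data) = (0.25·0.6) / 0.225 = 0.15 / 0.225 = 0.666667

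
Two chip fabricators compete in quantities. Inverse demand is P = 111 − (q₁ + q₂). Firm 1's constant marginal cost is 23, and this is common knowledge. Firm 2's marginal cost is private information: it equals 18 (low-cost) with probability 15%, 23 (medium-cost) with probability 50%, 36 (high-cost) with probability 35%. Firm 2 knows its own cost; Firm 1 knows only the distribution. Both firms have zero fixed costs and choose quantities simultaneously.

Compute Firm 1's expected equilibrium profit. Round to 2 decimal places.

Type-c best response for Firm 2: q₂(c) = (111 − c)/2 − q₁/2.
Firm 1 maximizes expected profit; its first-order condition is 111 − 2q₁ − E[q₂] − 23 = 0.
Substituting E[q₂] and solving: E[c₂] = 26.8, so q₁ = (111 − 2·23 + 26.8)/3 = 30.6.
E[P] = 111 − (q₁ + E[q₂]) = 53.6; Firm 1's expected profit = (E[P] − 23)·q₁ = (53.6 − 23)·30.6 = 936.36.

936.36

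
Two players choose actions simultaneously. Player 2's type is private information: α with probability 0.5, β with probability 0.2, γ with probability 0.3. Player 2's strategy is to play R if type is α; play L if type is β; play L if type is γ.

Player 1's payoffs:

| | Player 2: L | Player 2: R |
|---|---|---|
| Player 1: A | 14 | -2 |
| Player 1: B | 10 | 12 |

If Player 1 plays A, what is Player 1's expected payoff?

E[A] = 0.5·(-2) + 0.2·14 + 0.3·14 = (-1) + 2.8 + 4.2 = 6

6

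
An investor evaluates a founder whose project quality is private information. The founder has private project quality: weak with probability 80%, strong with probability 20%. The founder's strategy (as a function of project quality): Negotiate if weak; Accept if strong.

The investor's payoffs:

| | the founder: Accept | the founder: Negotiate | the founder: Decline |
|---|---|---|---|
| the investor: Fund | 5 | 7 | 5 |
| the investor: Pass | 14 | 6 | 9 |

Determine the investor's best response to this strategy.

Compute the investor's expected payoff for each action, taking the expectation over the founder's type.
E[Fund] = 0.8·(7) + 0.2·(5) = 6.6
E[Pass] = 0.8·(6) + 0.2·(14) = 7.6
Best response: Pass (7.6 is the largest).

Pass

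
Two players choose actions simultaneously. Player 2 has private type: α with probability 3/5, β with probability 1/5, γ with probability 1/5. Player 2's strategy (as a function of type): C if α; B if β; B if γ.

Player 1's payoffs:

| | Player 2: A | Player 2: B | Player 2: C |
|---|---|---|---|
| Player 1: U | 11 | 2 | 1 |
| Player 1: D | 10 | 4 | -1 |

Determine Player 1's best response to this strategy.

U

Compute Player 1's expected payoff for each action, taking the expectation over Player 2's type.
E[U] = 3/5·(1) + 1/5·(2) + 1/5·(2) = 7/5
E[D] = 3/5·(-1) + 1/5·(4) + 1/5·(4) = 1
Best response: U (7/5 is the largest).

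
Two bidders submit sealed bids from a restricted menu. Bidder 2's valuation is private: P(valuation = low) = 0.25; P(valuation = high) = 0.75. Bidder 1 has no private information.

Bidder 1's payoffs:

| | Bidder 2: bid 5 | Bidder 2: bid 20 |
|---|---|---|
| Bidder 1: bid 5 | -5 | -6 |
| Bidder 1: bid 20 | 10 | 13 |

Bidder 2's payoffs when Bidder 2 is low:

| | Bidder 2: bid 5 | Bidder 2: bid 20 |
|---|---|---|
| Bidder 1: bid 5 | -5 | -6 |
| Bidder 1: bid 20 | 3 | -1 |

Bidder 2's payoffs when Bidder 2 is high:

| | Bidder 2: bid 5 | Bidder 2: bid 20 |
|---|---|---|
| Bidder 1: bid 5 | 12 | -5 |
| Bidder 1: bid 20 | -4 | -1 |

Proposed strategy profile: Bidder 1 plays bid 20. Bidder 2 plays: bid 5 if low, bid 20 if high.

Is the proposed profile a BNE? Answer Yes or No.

Yes

A profile is a BNE iff every type of every player is best-responding given beliefs about the other side.
Bidder 1 plays bid 20: E[bid 20] = 0.25·(10) + 0.75·(13) = 12.25; E[bid 5] = -5.75. Best-responding. ✓
Bidder 2 (valuation low), facing bid 20: bid 5 gives 3, bid 20 gives -1. Proposed bid 5 is best. ✓
Bidder 2 (valuation high), facing bid 20: bid 5 gives -4, bid 20 gives -1. Proposed bid 20 is best. ✓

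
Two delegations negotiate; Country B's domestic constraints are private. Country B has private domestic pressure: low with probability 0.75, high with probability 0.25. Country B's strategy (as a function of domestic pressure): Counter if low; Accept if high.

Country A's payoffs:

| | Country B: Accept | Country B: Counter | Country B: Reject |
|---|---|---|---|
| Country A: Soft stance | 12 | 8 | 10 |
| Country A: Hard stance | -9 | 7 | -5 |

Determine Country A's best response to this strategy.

E[Soft stance] = 0.75·(8) + 0.25·(12) = 9
E[Hard stance] = 0.75·(7) + 0.25·(-9) = 3
Best response: Soft stance (9 is the largest).

Soft stance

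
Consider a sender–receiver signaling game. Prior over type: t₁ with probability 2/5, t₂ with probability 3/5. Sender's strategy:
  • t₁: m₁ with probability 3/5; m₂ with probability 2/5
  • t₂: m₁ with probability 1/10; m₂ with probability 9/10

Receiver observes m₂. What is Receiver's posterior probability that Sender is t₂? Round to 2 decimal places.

0.77

P(m₂) = (2/5)·(2/5) + (3/5)·(9/10) = 7/10
P(t₂ | m₂) = ((3/5)·(9/10)) / (7/10) = (27/50) / (7/10) = 27/35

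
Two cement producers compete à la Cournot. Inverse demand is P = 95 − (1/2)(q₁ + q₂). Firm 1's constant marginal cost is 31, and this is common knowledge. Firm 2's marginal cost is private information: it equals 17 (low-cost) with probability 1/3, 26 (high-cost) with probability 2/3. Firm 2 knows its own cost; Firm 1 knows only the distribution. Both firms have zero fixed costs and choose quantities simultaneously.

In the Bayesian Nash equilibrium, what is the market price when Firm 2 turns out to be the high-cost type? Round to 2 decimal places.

51.17

Firm 2 with cost c maximizes (95 − (1/2)(q₁+q₂) − c)·q₂, giving q₂(c) = (95 − c − (1/2)q₁).
E[c₂] = 1/3·17 + 2/3·26 = 23
Firm 1's FOC against E[q₂] yields q₁ = (95 − 2·31 + E[c₂])/(3/2) = (95 − 62 + 23)/(3/2) = 37.3333.
q₂(high-cost) = 50.3333, so P = 95 − (1/2)·(37.3333 + 50.3333) = 51.1667.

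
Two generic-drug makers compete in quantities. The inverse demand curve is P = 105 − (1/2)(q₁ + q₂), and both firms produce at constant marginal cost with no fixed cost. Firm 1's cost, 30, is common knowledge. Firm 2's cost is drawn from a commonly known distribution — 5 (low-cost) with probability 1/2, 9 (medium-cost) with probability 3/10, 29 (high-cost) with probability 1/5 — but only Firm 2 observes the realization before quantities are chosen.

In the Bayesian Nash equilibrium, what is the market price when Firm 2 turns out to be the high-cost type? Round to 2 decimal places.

Firm 2 with cost c maximizes (105 − (1/2)(q₁+q₂) − c)·q₂, giving q₂(c) = (105 − c − (1/2)q₁).
E[c₂] = 1/2·5 + 3/10·9 + 1/5·29 = 11
Firm 1's FOC against E[q₂] yields q₁ = (105 − 2·30 + E[c₂])/(3/2) = (105 − 60 + 11)/(3/2) = 37.3333.
q₂(high-cost) = 57.3333, so P = 105 − (1/2)·(37.3333 + 57.3333) = 57.6667.

57.67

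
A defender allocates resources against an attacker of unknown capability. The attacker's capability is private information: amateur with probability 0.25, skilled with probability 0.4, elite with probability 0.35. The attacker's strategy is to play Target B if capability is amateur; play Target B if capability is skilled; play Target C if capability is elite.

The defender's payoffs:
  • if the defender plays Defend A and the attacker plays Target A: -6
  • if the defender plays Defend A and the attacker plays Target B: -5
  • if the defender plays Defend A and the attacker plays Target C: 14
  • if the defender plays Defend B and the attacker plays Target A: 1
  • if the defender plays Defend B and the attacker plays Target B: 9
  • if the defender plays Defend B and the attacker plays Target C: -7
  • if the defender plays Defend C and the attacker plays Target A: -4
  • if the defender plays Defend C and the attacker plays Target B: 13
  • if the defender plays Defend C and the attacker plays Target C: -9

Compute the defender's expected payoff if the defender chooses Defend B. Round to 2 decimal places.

E[Defend B] = 0.25·9 + 0.4·9 + 0.35·(-7) = 2.25 + 3.6 + (-2.45) = 3.4

3.40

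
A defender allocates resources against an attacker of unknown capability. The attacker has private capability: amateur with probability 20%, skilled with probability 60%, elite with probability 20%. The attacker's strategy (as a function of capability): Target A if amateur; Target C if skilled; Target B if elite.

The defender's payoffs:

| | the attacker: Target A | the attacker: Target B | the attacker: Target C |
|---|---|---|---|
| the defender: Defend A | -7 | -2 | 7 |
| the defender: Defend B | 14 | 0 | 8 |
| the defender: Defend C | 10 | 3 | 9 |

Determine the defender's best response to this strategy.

E[Defend A] = 0.2·(-7) + 0.6·(7) + 0.2·(-2) = 2.4
E[Defend B] = 0.2·(14) + 0.6·(8) + 0.2·(0) = 7.6
E[Defend C] = 0.2·(10) + 0.6·(9) + 0.2·(3) = 8
Best response: Defend C (8 is the largest).

Defend C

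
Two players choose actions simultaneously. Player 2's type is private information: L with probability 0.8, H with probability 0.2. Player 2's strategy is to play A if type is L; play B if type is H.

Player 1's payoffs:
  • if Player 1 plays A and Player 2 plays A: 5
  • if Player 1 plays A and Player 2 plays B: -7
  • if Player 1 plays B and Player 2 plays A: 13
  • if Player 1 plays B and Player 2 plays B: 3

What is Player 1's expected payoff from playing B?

11

Take the expectation over Player 2's type, weighting each type's action by its prior probability.
E[B] = 0.8·13 + 0.2·3 = 10.4 + 0.6 = 11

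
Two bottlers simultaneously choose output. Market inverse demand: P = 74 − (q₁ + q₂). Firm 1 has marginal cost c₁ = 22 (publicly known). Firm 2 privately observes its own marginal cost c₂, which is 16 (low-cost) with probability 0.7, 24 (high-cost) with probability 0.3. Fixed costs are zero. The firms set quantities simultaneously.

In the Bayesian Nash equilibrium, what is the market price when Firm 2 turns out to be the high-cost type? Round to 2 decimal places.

40.93

Firm 2 with cost c maximizes (74 − (q₁+q₂) − c)·q₂, giving q₂(c) = (74 − c − q₁)/2.
E[c₂] = 0.7·16 + 0.3·24 = 18.4
Firm 1's FOC against E[q₂] yields q₁ = (74 − 2·22 + E[c₂])/3 = (74 − 44 + 18.4)/3 = 16.1333.
q₂(high-cost) = 16.9333, so P = 74 − (16.1333 + 16.9333) = 40.9333.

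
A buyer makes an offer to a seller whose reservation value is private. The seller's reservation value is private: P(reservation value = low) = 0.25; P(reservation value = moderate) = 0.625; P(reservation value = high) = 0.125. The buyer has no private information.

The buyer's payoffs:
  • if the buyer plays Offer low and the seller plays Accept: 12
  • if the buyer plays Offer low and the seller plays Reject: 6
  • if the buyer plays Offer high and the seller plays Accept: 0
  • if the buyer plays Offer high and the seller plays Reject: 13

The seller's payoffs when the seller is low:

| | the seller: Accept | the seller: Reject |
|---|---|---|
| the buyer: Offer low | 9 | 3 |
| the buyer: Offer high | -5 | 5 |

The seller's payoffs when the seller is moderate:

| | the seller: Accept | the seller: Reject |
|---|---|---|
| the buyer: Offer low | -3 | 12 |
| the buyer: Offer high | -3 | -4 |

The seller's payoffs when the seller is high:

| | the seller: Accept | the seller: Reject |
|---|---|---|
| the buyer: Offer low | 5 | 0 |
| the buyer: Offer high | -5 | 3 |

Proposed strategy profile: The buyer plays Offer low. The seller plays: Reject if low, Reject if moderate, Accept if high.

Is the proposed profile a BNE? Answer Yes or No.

The buyer plays Offer low: E[Offer low] = 0.25·(6) + 0.625·(6) + 0.125·(12) = 6.75; E[Offer high] = 11.375. Not best-responding. ✗
The seller (reservation value low), facing Offer low: Accept gives 9, Reject gives 3. Proposed Reject is not best — profitable deviation exists. ✗
The seller (reservation value moderate), facing Offer low: Accept gives -3, Reject gives 12. Proposed Reject is best. ✓
The seller (reservation value high), facing Offer low: Accept gives 5, Reject gives 0. Proposed Accept is best. ✓

No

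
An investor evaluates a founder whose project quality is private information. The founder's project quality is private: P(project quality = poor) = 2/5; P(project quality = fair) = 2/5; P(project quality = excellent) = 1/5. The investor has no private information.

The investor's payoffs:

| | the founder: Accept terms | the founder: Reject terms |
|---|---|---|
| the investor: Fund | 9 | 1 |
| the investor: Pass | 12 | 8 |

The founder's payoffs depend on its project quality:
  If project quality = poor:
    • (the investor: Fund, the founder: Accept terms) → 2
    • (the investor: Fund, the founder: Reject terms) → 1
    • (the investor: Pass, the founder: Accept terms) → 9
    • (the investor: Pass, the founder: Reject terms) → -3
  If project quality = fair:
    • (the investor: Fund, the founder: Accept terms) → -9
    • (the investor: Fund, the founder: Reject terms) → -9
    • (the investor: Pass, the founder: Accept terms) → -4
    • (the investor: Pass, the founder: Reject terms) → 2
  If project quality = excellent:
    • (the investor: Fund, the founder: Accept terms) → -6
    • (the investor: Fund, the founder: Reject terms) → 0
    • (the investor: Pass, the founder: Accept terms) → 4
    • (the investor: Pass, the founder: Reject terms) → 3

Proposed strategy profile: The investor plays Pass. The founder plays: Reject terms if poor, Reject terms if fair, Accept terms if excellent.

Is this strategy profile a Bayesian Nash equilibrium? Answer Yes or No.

The investor plays Pass: E[Pass] = 2/5·(8) + 2/5·(8) + 1/5·(12) = 44/5; E[Fund] = 13/5. Best-responding. ✓
The founder (project quality poor), facing Pass: Accept terms gives 9, Reject terms gives -3. Proposed Reject terms is not best — profitable deviation exists. ✗
The founder (project quality fair), facing Pass: Accept terms gives -4, Reject terms gives 2. Proposed Reject terms is best. ✓
The founder (project quality excellent), facing Pass: Accept terms gives 4, Reject terms gives 3. Proposed Accept terms is best. ✓

No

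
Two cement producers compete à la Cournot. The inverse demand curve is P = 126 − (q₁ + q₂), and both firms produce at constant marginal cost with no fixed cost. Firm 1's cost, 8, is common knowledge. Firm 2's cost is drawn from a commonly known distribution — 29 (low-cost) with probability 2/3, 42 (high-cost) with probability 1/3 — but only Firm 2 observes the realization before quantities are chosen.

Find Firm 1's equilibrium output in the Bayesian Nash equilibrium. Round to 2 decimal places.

Type-c best response for Firm 2: q₂(c) = (126 − c)/2 − q₁/2.
Firm 1 maximizes expected profit; its first-order condition is 126 − 2q₁ − E[q₂] − 8 = 0.
Substituting E[q₂] and solving: E[c₂] = 33.3333, so q₁ = (126 − 2·8 + 33.3333)/3 = 47.7778.

47.78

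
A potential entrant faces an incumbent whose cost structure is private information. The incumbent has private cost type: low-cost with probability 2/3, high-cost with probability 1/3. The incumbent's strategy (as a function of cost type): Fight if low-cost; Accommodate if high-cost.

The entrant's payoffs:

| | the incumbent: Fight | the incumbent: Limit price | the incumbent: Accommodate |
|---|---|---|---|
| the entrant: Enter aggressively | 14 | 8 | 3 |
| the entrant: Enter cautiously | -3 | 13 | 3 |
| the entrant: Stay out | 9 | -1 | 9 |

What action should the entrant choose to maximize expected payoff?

E[Enter aggressively] = 2/3·(14) + 1/3·(3) = 31/3
E[Enter cautiously] = 2/3·(-3) + 1/3·(3) = -1
E[Stay out] = 2/3·(9) + 1/3·(9) = 9
Best response: Enter aggressively (31/3 is the largest).

Enter aggressively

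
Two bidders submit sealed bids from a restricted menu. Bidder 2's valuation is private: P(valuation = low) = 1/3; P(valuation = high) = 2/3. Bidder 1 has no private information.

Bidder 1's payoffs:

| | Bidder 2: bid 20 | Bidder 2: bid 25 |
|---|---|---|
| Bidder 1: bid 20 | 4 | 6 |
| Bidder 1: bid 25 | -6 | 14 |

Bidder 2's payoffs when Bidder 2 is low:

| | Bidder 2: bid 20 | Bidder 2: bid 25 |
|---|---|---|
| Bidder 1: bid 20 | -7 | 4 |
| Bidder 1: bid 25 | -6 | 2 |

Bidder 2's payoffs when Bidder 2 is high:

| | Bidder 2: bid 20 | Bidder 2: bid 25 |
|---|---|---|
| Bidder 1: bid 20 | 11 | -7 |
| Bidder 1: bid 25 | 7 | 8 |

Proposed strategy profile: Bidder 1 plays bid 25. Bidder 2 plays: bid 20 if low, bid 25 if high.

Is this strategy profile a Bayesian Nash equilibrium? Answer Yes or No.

Bidder 1 plays bid 25: E[bid 25] = 1/3·(-6) + 2/3·(14) = 22/3; E[bid 20] = 16/3. Best-responding. ✓
Bidder 2 (valuation low), facing bid 25: bid 20 gives -6, bid 25 gives 2. Proposed bid 20 is not best — profitable deviation exists. ✗
Bidder 2 (valuation high), facing bid 25: bid 20 gives 7, bid 25 gives 8. Proposed bid 25 is best. ✓

No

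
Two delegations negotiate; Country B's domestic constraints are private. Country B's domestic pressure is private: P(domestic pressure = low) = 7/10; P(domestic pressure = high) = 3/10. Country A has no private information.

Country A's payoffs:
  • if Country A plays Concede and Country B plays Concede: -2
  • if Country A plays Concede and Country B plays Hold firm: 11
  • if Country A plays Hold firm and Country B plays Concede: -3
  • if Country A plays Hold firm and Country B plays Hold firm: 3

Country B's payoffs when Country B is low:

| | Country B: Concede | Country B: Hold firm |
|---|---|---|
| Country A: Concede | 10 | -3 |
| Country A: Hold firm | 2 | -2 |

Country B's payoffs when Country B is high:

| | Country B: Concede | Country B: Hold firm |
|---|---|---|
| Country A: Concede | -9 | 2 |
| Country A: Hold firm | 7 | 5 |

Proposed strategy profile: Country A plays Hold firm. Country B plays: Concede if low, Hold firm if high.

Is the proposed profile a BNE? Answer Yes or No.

No

Country A plays Hold firm: E[Hold firm] = 7/10·(-3) + 3/10·(3) = -6/5; E[Concede] = 19/10. Not best-responding. ✗
Country B (domestic pressure low), facing Hold firm: Concede gives 2, Hold firm gives -2. Proposed Concede is best. ✓
Country B (domestic pressure high), facing Hold firm: Concede gives 7, Hold firm gives 5. Proposed Hold firm is not best — profitable deviation exists. ✗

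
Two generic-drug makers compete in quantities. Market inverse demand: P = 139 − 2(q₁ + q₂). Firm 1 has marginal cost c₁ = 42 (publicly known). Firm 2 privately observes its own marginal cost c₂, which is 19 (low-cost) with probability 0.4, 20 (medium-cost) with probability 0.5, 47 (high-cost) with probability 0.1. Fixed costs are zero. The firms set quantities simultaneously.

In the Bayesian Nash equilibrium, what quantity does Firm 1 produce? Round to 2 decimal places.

Firm 2 with cost c maximizes (139 − 2(q₁+q₂) − c)·q₂, giving q₂(c) = (139 − c − 2q₁)/4.
E[c₂] = 0.4·19 + 0.5·20 + 0.1·47 = 22.3
Firm 1's FOC against E[q₂] yields q₁ = (139 − 2·42 + E[c₂])/6 = (139 − 84 + 22.3)/6 = 12.8833.

12.88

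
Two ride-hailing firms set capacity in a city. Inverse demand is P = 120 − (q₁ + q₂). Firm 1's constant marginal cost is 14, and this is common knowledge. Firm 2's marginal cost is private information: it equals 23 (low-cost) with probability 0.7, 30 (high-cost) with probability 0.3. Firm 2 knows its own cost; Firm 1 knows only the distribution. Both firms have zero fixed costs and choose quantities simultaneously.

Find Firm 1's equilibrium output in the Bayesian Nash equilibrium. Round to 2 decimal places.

39.03

Type-c best response for Firm 2: q₂(c) = (120 − c)/2 − q₁/2.
Firm 1 maximizes expected profit; its first-order condition is 120 − 2q₁ − E[q₂] − 14 = 0.
Substituting E[q₂] and solving: E[c₂] = 25.1, so q₁ = (120 − 2·14 + 25.1)/3 = 39.0333.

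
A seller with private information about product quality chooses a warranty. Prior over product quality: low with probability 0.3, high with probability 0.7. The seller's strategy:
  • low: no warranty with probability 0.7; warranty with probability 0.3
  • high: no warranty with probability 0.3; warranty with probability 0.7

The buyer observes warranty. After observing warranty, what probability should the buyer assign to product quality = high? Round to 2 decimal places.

Apply Bayes' rule using the sender's strategy as the likelihood.
P(warranty) = 0.3·0.3 + 0.7·0.7 = 0.58
P(high | warranty) = (0.7·0.7) / 0.58 = 0.49 / 0.58 = 0.844828

0.84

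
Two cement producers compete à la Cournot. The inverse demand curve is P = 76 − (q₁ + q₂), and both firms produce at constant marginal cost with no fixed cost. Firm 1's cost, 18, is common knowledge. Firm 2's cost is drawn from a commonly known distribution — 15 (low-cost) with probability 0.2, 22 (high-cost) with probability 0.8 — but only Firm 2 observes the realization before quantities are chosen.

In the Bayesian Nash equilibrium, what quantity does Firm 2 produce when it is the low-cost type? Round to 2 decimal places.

20.40

Each type of Firm 2 best-responds to q₁; Firm 1 best-responds to the expected q₂ over Firm 2's types.
Firm 2 with cost c maximizes (76 − (q₁+q₂) − c)·q₂, giving q₂(c) = (76 − c − q₁)/2.
E[c₂] = 0.2·15 + 0.8·22 = 20.6
Firm 1's FOC against E[q₂] yields q₁ = (76 − 2·18 + E[c₂])/3 = (76 − 36 + 20.6)/3 = 20.2.
q₂(low-cost) = (76 − 15 − 20.2)/2 = 20.4.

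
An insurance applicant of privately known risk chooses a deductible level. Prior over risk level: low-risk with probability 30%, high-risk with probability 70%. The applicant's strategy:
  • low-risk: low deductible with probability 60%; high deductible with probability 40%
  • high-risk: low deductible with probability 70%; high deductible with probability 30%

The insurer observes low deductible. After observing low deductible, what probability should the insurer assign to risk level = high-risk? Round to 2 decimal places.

0.73

P(low deductible) = 0.3·0.6 + 0.7·0.7 = 0.67
P(high-risk | low deductible) = (0.7·0.7) / 0.67 = 0.49 / 0.67 = 0.731343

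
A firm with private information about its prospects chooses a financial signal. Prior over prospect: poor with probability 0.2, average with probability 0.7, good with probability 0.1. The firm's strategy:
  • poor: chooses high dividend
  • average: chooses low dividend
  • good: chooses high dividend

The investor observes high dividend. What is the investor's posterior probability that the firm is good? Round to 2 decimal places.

P(high dividend) = 0.2·1 + 0.7·0 + 0.1·1 = 0.3
P(good | high dividend) = (0.1·1) / 0.3 = 0.1 / 0.3 = 0.333333

0.33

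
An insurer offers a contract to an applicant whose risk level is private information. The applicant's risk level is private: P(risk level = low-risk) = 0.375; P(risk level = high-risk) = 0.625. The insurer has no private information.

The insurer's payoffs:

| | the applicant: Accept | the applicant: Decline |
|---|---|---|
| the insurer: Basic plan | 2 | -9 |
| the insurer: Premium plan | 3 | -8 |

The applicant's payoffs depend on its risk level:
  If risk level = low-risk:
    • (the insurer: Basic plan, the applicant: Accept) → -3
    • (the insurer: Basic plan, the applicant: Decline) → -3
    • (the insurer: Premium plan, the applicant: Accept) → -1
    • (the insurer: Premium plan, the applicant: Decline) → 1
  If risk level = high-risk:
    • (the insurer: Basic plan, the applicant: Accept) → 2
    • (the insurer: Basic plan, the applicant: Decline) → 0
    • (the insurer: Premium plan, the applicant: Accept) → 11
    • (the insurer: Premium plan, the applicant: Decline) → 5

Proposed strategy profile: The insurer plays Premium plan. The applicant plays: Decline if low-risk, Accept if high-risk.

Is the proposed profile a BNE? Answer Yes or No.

Yes

The insurer plays Premium plan: E[Premium plan] = 0.375·(-8) + 0.625·(3) = -1.125; E[Basic plan] = -2.125. Best-responding. ✓
The applicant (risk level low-risk), facing Premium plan: Accept gives -1, Decline gives 1. Proposed Decline is best. ✓
The applicant (risk level high-risk), facing Premium plan: Accept gives 11, Decline gives 5. Proposed Accept is best. ✓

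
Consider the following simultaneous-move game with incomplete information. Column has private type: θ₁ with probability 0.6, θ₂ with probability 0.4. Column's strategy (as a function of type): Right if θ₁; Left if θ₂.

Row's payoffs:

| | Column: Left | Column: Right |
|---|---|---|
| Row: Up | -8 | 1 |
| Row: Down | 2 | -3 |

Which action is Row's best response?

Down

E[Up] = 0.6·(1) + 0.4·(-8) = -2.6
E[Down] = 0.6·(-3) + 0.4·(2) = -1
Best response: Down (-1 is the largest).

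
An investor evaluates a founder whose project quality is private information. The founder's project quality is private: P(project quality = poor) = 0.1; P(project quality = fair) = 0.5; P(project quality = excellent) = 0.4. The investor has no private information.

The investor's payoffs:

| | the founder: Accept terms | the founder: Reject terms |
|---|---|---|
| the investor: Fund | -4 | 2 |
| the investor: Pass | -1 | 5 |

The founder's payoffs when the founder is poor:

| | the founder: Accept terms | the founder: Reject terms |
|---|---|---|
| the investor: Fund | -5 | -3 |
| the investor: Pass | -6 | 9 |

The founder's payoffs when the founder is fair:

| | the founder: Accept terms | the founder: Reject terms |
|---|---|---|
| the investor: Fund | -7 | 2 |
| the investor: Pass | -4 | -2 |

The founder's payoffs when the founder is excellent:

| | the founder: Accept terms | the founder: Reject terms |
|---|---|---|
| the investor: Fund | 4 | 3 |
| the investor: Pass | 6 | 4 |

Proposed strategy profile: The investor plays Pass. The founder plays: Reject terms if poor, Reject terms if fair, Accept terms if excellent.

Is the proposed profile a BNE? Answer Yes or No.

The investor plays Pass: E[Pass] = 0.1·(5) + 0.5·(5) + 0.4·(-1) = 2.6; E[Fund] = -0.4. Best-responding. ✓
The founder (project quality poor), facing Pass: Accept terms gives -6, Reject terms gives 9. Proposed Reject terms is best. ✓
The founder (project quality fair), facing Pass: Accept terms gives -4, Reject terms gives -2. Proposed Reject terms is best. ✓
The founder (project quality excellent), facing Pass: Accept terms gives 6, Reject terms gives 4. Proposed Accept terms is best. ✓

Yes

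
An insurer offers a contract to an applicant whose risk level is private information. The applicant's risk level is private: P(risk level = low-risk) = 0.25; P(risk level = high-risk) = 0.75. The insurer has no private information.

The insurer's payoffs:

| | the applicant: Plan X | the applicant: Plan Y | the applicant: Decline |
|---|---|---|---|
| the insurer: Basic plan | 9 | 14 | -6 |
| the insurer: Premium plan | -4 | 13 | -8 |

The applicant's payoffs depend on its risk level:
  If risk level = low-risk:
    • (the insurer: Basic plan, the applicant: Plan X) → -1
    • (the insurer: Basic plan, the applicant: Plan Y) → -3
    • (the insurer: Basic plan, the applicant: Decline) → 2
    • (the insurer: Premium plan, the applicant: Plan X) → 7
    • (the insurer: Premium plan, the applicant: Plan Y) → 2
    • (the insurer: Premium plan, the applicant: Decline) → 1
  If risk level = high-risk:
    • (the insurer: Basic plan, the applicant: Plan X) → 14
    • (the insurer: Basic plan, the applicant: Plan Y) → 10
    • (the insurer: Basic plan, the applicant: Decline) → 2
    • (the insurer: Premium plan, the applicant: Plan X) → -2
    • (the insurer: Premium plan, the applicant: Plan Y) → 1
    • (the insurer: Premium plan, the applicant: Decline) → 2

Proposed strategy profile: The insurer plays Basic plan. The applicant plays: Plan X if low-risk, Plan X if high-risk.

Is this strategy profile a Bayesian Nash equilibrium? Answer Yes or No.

No

The insurer plays Basic plan: E[Basic plan] = 0.25·(9) + 0.75·(9) = 9; E[Premium plan] = -4. Best-responding. ✓
The applicant (risk level low-risk), facing Basic plan: Plan X gives -1, Plan Y gives -3, Decline gives 2. Proposed Plan X is not best — profitable deviation exists. ✗
The applicant (risk level high-risk), facing Basic plan: Plan X gives 14, Plan Y gives 10, Decline gives 2. Proposed Plan X is best. ✓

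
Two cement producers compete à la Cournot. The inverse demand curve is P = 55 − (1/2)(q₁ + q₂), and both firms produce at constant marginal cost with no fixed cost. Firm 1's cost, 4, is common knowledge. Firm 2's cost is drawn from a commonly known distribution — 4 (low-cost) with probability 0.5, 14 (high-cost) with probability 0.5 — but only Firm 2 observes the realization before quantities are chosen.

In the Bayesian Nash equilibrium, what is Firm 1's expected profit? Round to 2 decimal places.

696.89

Each type of Firm 2 best-responds to q₁; Firm 1 best-responds to the expected q₂ over Firm 2's types.
Firm 2 with cost c maximizes (55 − (1/2)(q₁+q₂) − c)·q₂, giving q₂(c) = (55 − c − (1/2)q₁).
E[c₂] = 0.5·4 + 0.5·14 = 9
Firm 1's FOC against E[q₂] yields q₁ = (55 − 2·4 + E[c₂])/(3/2) = (55 − 8 + 9)/(3/2) = 37.3333.
E[P] = 55 − (1/2)·(q₁ + E[q₂]) = 22.6667; Firm 1's expected profit = (E[P] − 4)·q₁ = (22.6667 − 4)·37.3333 = 696.889.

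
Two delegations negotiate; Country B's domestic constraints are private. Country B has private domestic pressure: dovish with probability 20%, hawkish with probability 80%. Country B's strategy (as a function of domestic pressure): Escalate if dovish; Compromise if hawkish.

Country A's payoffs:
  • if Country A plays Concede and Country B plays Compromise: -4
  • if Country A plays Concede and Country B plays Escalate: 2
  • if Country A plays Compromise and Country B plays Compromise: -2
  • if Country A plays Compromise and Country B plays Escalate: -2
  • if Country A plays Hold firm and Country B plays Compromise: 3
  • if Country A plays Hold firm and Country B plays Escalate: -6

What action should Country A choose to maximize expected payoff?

Hold firm

Compute Country A's expected payoff for each action, taking the expectation over Country B's type.
E[Concede] = 0.2·(2) + 0.8·(-4) = -2.8
E[Compromise] = 0.2·(-2) + 0.8·(-2) = -2
E[Hold firm] = 0.2·(-6) + 0.8·(3) = 1.2
Best response: Hold firm (1.2 is the largest).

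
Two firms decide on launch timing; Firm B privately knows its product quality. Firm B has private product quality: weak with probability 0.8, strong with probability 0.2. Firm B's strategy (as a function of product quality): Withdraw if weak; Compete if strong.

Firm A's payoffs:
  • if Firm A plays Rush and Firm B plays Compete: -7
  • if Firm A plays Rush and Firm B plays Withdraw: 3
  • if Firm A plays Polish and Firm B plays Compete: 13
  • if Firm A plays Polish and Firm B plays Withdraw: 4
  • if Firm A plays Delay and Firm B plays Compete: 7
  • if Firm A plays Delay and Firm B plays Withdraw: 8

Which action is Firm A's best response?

Delay

E[Rush] = 0.8·(3) + 0.2·(-7) = 1
E[Polish] = 0.8·(4) + 0.2·(13) = 5.8
E[Delay] = 0.8·(8) + 0.2·(7) = 7.8
Best response: Delay (7.8 is the largest).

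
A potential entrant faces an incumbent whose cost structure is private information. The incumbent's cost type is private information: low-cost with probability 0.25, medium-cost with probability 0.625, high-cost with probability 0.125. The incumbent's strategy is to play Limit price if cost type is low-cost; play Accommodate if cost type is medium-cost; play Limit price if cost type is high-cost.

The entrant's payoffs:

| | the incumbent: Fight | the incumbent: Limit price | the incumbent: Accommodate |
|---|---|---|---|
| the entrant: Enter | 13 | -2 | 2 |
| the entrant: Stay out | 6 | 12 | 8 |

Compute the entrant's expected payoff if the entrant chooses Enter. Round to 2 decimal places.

E[Enter] = 0.25·(-2) + 0.625·2 + 0.125·(-2) = (-0.5) + 1.25 + (-0.25) = 0.5

0.50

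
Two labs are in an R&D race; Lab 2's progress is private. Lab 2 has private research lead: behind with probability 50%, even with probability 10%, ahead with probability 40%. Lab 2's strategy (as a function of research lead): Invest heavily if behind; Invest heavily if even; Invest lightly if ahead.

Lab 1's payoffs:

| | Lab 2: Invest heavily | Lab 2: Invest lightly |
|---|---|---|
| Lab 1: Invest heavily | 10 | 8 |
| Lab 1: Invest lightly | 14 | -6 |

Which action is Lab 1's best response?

E[Invest heavily] = 0.5·(10) + 0.1·(10) + 0.4·(8) = 9.2
E[Invest lightly] = 0.5·(14) + 0.1·(14) + 0.4·(-6) = 6
Best response: Invest heavily (9.2 is the largest).

Invest heavily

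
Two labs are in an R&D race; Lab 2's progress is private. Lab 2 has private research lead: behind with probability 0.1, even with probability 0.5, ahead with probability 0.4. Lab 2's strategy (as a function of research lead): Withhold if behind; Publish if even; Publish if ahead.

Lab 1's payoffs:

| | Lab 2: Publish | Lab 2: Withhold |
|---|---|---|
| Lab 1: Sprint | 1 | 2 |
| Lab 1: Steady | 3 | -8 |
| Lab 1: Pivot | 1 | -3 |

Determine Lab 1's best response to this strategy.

E[Sprint] = 0.1·(2) + 0.5·(1) + 0.4·(1) = 1.1
E[Steady] = 0.1·(-8) + 0.5·(3) + 0.4·(3) = 1.9
E[Pivot] = 0.1·(-3) + 0.5·(1) + 0.4·(1) = 0.6
Best response: Steady (1.9 is the largest).

Steady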